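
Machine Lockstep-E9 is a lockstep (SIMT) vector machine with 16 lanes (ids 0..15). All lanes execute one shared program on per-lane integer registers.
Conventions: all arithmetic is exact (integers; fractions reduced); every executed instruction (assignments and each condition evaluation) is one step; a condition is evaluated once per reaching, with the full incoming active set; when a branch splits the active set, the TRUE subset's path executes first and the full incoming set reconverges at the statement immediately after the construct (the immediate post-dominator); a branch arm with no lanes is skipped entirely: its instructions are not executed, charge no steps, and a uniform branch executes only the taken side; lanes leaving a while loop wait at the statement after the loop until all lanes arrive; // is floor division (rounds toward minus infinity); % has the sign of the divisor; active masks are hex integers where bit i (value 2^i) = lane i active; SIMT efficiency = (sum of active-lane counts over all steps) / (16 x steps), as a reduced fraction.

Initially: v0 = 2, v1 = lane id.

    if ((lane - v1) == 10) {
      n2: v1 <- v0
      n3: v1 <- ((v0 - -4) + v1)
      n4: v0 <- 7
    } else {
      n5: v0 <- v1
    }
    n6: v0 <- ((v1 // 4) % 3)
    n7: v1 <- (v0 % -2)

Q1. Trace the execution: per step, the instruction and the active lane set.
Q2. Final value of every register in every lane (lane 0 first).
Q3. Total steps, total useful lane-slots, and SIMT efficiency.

step 0: eval ((lane - v1) == 10)     0xffff
step 1: v0 <- v1                     0xffff
step 2: v0 <- ((v1 // 4) % 3)        0xffff
step 3: v1 <- (v0 % -2)              0xffff

Answer: 4 steps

v0: 0,0,0,0,1,1,1,1,2,2,2,2,0,0,0,0
v1: 0,0,0,0,-1,-1,-1,-1,0,0,0,0,0,0,0,0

steps = 4; useful = 64; efficiency = 64/64 = 1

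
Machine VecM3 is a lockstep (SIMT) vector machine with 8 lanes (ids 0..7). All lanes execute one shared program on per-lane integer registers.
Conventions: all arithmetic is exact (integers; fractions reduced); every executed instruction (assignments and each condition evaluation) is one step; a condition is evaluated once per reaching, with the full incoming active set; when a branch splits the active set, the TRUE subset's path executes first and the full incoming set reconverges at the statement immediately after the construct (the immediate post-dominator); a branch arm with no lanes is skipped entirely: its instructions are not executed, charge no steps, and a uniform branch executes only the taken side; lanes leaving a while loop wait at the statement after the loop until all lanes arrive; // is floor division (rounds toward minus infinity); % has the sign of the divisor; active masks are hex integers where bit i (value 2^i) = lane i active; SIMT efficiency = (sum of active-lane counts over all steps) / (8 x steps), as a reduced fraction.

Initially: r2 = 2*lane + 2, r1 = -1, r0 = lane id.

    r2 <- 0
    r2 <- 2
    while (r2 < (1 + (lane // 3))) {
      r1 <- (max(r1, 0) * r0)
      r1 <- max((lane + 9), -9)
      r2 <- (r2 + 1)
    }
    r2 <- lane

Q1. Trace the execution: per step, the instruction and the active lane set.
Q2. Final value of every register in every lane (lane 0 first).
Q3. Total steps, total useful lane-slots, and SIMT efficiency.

step 0: r2 <- 0                      0xff
step 1: r2 <- 2                      0xff
step 2: eval (r2 < (1 + (lane // 3))) 0xff
step 3: r1 <- (max(r1, 0) * r0)      0xc0
step 4: r1 <- max((lane + 9), -9)    0xc0
step 5: r2 <- (r2 + 1)               0xc0
step 6: eval (r2 < (1 + (lane // 3))) 0xc0
step 7: r2 <- lane                   0xff

Answer: 8 steps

r2: 0,1,2,3,4,5,6,7
r1: -1,-1,-1,-1,-1,-1,15,16
r0: 0,1,2,3,4,5,6,7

steps = 8; useful = 40; efficiency = 40/64 = 5/8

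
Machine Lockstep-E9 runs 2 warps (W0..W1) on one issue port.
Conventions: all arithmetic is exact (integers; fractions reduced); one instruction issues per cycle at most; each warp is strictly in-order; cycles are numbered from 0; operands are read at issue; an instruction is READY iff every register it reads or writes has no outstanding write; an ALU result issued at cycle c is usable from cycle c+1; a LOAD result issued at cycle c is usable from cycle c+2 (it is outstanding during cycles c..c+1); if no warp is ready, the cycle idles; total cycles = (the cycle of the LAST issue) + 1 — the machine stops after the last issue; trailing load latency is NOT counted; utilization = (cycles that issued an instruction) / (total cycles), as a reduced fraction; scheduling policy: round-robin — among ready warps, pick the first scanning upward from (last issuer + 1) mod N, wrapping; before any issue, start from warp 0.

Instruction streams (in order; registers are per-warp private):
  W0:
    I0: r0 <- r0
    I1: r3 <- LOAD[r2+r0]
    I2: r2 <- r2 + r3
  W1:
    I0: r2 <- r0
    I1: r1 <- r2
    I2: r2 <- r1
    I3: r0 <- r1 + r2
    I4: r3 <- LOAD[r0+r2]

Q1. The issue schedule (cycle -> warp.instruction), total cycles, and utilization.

cycle 0: W0.I0
cycle 1: W1.I0
cycle 2: W0.I1
cycle 3: W1.I1
cycle 4: W0.I2
cycle 5: W1.I2
cycle 6: W1.I3
cycle 7: W1.I4

Answer: 8 cycles, utilization 1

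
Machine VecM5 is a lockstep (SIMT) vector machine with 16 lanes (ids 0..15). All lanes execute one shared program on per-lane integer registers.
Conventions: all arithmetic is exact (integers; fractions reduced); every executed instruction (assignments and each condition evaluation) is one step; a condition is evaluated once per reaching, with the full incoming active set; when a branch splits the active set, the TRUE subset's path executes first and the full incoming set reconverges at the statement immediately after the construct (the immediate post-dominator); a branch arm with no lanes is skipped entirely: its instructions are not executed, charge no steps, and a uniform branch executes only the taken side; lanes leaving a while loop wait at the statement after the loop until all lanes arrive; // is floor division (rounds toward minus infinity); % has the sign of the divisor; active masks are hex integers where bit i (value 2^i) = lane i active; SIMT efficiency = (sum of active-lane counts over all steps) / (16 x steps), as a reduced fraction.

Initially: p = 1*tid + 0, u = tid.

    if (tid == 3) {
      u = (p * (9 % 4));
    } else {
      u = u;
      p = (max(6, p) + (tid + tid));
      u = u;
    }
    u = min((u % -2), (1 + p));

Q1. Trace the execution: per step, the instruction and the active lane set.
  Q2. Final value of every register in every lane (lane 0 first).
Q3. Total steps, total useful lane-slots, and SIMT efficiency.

step 0: eval (tid == 3)              0xffff
step 1: u <- (p * (9 % 4))           0x0008
step 2: u <- u                       0xfff7
step 3: p <- (max(6, p) + (tid + tid)) 0xfff7
step 4: u <- u                       0xfff7
step 5: u <- min((u % -2), (1 + p))  0xffff

Answer: 6 steps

p: 6,8,10,3,14,16,18,21,24,27,30,33,36,39,42,45
u: 0,-1,0,-1,0,-1,0,-1,0,-1,0,-1,0,-1,0,-1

steps = 6; useful = 78; efficiency = 78/96 = 13/16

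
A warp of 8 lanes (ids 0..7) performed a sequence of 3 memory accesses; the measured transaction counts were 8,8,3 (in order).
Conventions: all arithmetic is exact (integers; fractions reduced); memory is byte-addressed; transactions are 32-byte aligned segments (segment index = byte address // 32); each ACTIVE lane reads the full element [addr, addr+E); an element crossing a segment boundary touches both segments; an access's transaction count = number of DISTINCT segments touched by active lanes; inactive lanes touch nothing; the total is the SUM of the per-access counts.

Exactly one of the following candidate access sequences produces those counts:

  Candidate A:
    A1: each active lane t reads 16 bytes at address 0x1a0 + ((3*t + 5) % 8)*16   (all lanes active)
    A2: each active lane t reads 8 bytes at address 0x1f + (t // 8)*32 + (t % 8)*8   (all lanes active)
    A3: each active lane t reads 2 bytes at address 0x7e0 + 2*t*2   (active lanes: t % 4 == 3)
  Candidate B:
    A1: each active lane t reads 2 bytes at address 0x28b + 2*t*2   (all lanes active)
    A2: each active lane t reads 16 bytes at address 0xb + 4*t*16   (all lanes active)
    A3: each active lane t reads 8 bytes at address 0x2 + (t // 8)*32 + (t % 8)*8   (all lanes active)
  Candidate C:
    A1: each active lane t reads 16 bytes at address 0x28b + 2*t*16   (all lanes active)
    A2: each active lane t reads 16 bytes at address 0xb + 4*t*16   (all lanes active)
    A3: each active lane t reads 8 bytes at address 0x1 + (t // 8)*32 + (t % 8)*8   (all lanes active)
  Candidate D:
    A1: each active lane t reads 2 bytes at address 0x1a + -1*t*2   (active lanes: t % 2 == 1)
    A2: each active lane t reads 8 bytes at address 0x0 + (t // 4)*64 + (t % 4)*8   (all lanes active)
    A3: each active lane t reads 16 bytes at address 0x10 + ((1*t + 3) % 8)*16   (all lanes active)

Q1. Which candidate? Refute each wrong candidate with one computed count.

A: A1 gives 4 transactions, not 8
B: A1 gives 2 transactions, not 8
D: A1 gives 1 transaction, not 8
C: all counts match (8,8,3)

Answer: C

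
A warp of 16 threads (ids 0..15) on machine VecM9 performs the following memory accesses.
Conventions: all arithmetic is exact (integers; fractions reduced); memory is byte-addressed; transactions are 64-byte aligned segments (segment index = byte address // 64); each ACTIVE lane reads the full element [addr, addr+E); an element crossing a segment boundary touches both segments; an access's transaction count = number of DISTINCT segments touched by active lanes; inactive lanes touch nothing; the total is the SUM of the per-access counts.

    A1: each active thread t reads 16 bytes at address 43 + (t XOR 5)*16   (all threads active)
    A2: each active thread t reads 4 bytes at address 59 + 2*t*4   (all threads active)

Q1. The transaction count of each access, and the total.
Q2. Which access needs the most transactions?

A1: 5 transactions
A2: 3 transactions

Answer: 5,3; total 8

Answer: A1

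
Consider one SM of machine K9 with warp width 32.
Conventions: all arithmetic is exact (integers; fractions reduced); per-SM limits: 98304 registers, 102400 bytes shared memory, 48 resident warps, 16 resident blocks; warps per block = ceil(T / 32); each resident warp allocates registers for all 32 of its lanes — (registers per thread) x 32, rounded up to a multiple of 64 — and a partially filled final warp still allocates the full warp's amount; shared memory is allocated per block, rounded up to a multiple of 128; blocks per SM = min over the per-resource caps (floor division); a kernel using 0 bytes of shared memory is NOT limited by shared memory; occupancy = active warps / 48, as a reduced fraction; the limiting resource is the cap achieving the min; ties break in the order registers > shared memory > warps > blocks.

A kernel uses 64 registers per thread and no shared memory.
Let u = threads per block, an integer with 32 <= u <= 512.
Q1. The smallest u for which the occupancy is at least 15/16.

Answer: u = 65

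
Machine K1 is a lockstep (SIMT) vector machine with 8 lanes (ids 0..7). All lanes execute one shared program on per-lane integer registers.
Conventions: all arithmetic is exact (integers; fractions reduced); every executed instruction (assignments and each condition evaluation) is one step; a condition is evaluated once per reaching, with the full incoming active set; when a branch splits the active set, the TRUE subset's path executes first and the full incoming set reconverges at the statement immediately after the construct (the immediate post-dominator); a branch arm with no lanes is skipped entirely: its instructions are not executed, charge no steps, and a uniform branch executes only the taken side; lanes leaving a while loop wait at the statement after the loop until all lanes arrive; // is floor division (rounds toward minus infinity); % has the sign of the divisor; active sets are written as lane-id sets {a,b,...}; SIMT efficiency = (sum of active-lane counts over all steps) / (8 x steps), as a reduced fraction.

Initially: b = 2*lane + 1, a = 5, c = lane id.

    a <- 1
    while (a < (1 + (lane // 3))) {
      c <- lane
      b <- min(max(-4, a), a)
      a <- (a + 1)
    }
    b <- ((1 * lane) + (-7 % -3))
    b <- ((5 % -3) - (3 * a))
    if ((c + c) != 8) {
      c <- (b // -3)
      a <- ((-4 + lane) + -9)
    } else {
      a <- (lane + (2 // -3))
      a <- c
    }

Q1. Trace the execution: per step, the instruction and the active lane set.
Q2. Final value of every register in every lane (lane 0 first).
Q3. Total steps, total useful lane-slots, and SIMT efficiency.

step 0: a <- 1                       {0,1,2,3,4,5,6,7}
step 1: eval (a < (1 + (lane // 3))) {0,1,2,3,4,5,6,7}
step 2: c <- lane                    {3,4,5,6,7}
step 3: b <- min(max(-4, a), a)      {3,4,5,6,7}
step 4: a <- (a + 1)                 {3,4,5,6,7}
step 5: eval (a < (1 + (lane // 3))) {3,4,5,6,7}
step 6: c <- lane                    {6,7}
step 7: b <- min(max(-4, a), a)      {6,7}
step 8: a <- (a + 1)                 {6,7}
step 9: eval (a < (1 + (lane // 3))) {6,7}
step 10: b <- ((1 * lane) + (-7 % -3)) {0,1,2,3,4,5,6,7}
step 11: b <- ((5 % -3) - (3 * a))    {0,1,2,3,4,5,6,7}
step 12: eval ((c + c) != 8)          {0,1,2,3,4,5,6,7}
step 13: c <- (b // -3)               {0,1,2,3,5,6,7}
step 14: a <- ((-4 + lane) + -9)      {0,1,2,3,5,6,7}
step 15: a <- (lane + (2 // -3))      {4}
step 16: a <- c                       {4}

Answer: 17 steps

b: -4,-4,-4,-7,-7,-7,-10,-10
a: -13,-12,-11,-10,4,-8,-7,-6
c: 1,1,1,2,4,2,3,3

steps = 17; useful = 84; efficiency = 84/136 = 21/34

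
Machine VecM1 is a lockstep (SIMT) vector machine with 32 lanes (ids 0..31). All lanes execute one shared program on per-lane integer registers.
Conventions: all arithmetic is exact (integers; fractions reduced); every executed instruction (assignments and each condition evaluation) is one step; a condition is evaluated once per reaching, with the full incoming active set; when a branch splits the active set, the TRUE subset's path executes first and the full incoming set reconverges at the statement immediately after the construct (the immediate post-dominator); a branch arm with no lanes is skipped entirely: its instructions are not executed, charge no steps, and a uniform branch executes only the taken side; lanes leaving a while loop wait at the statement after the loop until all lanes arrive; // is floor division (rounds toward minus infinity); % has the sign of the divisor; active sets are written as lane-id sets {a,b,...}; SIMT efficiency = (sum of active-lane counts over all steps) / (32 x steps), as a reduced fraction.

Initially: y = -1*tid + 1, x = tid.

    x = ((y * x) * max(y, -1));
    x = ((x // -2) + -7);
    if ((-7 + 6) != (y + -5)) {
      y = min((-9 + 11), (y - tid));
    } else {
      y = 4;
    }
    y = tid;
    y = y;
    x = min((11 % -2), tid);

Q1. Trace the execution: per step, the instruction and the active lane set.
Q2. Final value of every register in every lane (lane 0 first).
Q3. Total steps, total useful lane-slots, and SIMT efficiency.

step 0: x <- ((y * x) * max(y, -1))  {0,1,2,3,4,5,6,7,8,9,10,11,12,13,14,15,16,17,18,19,20,21,22,23,24,25,26,27,28,29,30,31}
step 1: x <- ((x // -2) + -7)        {0,1,2,3,4,5,6,7,8,9,10,11,12,13,14,15,16,17,18,19,20,21,22,23,24,25,26,27,28,29,30,31}
step 2: eval ((-7 + 6) != (y + -5))  {0,1,2,3,4,5,6,7,8,9,10,11,12,13,14,15,16,17,18,19,20,21,22,23,24,25,26,27,28,29,30,31}
step 3: y <- min((-9 + 11), (y - tid)) {0,1,2,3,4,5,6,7,8,9,10,11,12,13,14,15,16,17,18,19,20,21,22,23,24,25,26,27,28,29,30,31}
step 4: y <- tid                     {0,1,2,3,4,5,6,7,8,9,10,11,12,13,14,15,16,17,18,19,20,21,22,23,24,25,26,27,28,29,30,31}
step 5: y <- y                       {0,1,2,3,4,5,6,7,8,9,10,11,12,13,14,15,16,17,18,19,20,21,22,23,24,25,26,27,28,29,30,31}
step 6: x <- min((11 % -2), tid)     {0,1,2,3,4,5,6,7,8,9,10,11,12,13,14,15,16,17,18,19,20,21,22,23,24,25,26,27,28,29,30,31}

Answer: 7 steps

y: 0,1,2,3,4,5,6,7,8,9,10,11,12,13,14,15,16,17,18,19,20,21,22,23,24,25,26,27,28,29,30,31
x: -1,-1,-1,-1,-1,-1,-1,-1,-1,-1,-1,-1,-1,-1,-1,-1,-1,-1,-1,-1,-1,-1,-1,-1,-1,-1,-1,-1,-1,-1,-1,-1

steps = 7; useful = 224; efficiency = 224/224 = 1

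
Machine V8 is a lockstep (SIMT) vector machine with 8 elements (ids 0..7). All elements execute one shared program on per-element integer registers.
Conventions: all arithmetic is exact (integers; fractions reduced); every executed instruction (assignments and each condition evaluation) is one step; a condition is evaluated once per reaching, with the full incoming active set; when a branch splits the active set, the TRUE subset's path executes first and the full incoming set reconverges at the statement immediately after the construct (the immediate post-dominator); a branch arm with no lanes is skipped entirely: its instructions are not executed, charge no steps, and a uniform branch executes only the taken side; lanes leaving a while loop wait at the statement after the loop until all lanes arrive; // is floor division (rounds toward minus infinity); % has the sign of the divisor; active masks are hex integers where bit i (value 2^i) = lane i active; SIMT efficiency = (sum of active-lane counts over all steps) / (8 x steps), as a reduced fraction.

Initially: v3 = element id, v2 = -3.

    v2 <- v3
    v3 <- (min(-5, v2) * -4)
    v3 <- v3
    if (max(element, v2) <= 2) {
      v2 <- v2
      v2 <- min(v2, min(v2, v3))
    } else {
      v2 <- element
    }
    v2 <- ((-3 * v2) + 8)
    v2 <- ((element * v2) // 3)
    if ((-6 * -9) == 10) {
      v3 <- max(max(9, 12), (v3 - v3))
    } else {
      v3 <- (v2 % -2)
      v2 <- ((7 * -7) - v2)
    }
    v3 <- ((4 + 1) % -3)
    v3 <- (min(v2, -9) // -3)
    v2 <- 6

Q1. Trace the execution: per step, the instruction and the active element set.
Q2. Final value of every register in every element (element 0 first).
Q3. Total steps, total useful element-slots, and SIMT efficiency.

step 0: v2 <- v3                     0xff
step 1: v3 <- (min(-5, v2) * -4)     0xff
step 2: v3 <- v3                     0xff
step 3: eval (max(element, v2) <= 2) 0xff
step 4: v2 <- v2                     0x07
step 5: v2 <- min(v2, min(v2, v3))   0x07
step 6: v2 <- element                0xf8
step 7: v2 <- ((-3 * v2) + 8)        0xff
step 8: v2 <- ((element * v2) // 3)  0xff
step 9: eval ((-6 * -9) == 10)       0xff
step 10: v3 <- (v2 % -2)              0xff
step 11: v2 <- ((7 * -7) - v2)        0xff
step 12: v3 <- ((4 + 1) % -3)         0xff
step 13: v3 <- (min(v2, -9) // -3)    0xff
step 14: v2 <- 6                      0xff

Answer: 15 steps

v3: 16,16,16,16,14,12,9,6
v2: 6,6,6,6,6,6,6,6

steps = 15; useful = 107; efficiency = 107/120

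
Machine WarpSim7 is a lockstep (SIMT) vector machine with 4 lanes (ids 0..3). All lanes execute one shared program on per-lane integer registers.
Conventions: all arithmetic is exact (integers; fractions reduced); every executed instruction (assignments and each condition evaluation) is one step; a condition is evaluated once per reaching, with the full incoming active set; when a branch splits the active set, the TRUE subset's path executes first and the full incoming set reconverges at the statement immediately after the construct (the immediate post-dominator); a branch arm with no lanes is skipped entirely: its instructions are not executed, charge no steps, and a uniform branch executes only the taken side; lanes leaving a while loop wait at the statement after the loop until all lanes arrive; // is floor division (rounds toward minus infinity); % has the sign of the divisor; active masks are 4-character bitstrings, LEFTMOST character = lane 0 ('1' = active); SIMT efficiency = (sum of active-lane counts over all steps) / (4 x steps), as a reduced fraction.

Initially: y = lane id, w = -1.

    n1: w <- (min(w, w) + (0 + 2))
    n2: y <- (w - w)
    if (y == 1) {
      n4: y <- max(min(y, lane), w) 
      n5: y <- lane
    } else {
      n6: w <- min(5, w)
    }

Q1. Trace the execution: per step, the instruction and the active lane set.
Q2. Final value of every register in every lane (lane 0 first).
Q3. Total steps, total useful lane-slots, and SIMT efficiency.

step 0: w <- (min(w, w) + (0 + 2))   1111
step 1: y <- (w - w)                 1111
step 2: eval (y == 1)                1111
step 3: w <- min(5, w)               1111

Answer: 4 steps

y: 0,0,0,0
w: 1,1,1,1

steps = 4; useful = 16; efficiency = 16/16 = 1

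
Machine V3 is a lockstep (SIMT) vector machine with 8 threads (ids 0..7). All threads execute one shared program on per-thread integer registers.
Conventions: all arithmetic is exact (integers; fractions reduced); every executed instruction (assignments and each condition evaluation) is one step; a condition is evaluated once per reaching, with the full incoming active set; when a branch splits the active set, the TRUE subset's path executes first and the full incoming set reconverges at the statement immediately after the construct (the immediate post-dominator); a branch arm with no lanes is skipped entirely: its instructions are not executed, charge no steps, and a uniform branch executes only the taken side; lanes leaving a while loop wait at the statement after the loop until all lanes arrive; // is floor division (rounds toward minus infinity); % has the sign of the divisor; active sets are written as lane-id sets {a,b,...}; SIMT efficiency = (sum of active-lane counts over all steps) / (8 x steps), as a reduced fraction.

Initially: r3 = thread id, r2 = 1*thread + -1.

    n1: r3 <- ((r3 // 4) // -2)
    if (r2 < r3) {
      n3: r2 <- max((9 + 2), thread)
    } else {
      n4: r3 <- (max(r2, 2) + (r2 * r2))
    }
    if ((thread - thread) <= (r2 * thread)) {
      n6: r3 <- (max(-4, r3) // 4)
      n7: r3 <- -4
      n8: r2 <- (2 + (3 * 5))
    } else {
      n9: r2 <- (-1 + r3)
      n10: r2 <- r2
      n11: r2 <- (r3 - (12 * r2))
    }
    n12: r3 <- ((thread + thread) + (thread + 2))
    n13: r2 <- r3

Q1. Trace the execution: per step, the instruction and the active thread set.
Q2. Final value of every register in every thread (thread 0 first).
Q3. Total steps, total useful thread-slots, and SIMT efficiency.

step 0: r3 <- ((r3 // 4) // -2)      {0,1,2,3,4,5,6,7}
step 1: eval (r2 < r3)               {0,1,2,3,4,5,6,7}
step 2: r2 <- max((9 + 2), thread)   {0}
step 3: r3 <- (max(r2, 2) + (r2 * r2)) {1,2,3,4,5,6,7}
step 4: eval ((thread - thread) <= (r2 * thread)) {0,1,2,3,4,5,6,7}
step 5: r3 <- (max(-4, r3) // 4)     {0,1,2,3,4,5,6,7}
step 6: r3 <- -4                     {0,1,2,3,4,5,6,7}
step 7: r2 <- (2 + (3 * 5))          {0,1,2,3,4,5,6,7}
step 8: r3 <- ((thread + thread) + (thread + 2)) {0,1,2,3,4,5,6,7}
step 9: r2 <- r3                     {0,1,2,3,4,5,6,7}

Answer: 10 steps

r3: 2,5,8,11,14,17,20,23
r2: 2,5,8,11,14,17,20,23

steps = 10; useful = 72; efficiency = 72/80 = 9/10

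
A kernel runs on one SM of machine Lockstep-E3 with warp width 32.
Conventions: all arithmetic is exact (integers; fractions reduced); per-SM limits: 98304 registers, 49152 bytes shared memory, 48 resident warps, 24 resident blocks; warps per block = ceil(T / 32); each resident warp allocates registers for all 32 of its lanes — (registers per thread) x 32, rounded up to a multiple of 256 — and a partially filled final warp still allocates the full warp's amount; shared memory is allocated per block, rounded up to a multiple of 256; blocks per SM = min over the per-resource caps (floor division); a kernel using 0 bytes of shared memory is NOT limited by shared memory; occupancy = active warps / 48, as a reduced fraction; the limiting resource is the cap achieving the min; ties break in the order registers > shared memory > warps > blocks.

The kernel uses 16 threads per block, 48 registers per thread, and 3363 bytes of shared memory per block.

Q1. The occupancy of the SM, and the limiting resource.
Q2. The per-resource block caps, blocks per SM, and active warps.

Answer: occupancy 13/48, limited by shared memory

registers: 64 blocks
shared memory: 13 blocks
warps: 48 blocks
blocks: 24 blocks

Answer: 13 blocks, 13 active warps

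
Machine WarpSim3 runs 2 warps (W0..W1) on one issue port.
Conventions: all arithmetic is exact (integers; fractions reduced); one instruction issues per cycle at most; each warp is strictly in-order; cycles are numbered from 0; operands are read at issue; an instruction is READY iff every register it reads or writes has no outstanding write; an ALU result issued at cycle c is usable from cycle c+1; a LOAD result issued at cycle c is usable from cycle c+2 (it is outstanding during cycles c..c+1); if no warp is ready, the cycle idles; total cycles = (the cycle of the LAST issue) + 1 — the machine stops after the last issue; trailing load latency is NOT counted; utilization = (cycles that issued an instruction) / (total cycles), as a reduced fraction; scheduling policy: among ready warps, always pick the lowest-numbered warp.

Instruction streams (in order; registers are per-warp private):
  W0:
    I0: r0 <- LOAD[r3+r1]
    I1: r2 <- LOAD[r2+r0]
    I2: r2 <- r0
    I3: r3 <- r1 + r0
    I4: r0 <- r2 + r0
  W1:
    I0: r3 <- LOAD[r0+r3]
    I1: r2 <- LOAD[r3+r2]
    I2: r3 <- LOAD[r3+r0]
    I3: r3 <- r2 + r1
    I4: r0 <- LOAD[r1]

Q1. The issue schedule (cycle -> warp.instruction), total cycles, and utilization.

cycle 0: W0.I0
cycle 1: W1.I0
cycle 2: W0.I1
cycle 3: W1.I1
cycle 4: W0.I2
cycle 5: W0.I3
cycle 6: W0.I4
cycle 7: W1.I2
cycle 8: idle
cycle 9: W1.I3
cycle 10: W1.I4

Answer: 11 cycles, utilization 10/11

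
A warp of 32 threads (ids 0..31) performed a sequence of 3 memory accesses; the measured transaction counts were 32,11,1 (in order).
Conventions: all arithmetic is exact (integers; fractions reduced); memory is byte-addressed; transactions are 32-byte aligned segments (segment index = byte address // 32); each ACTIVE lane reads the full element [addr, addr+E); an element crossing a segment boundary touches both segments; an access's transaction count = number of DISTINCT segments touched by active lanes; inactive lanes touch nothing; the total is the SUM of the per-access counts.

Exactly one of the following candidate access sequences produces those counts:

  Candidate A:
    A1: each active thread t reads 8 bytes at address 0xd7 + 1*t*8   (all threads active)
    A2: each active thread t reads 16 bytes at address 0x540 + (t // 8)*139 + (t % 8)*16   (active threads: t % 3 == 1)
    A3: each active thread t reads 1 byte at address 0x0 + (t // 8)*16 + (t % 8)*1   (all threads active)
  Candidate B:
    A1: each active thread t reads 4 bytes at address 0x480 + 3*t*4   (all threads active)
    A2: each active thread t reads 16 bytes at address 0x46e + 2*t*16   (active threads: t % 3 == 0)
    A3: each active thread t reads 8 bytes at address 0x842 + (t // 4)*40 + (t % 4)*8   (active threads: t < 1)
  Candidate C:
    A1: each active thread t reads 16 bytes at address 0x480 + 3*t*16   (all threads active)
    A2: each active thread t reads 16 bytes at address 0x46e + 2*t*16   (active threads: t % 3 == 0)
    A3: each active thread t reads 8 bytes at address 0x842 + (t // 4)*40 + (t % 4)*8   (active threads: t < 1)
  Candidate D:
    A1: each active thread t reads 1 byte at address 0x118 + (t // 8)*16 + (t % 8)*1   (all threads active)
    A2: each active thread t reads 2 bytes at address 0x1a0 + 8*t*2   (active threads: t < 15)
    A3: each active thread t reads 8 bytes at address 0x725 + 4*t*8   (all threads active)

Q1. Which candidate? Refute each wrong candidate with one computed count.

A: A1 gives 9 transactions, not 32
B: A1 gives 12 transactions, not 32
D: A1 gives 3 transactions, not 32
C: all counts match (32,11,1)

Answer: C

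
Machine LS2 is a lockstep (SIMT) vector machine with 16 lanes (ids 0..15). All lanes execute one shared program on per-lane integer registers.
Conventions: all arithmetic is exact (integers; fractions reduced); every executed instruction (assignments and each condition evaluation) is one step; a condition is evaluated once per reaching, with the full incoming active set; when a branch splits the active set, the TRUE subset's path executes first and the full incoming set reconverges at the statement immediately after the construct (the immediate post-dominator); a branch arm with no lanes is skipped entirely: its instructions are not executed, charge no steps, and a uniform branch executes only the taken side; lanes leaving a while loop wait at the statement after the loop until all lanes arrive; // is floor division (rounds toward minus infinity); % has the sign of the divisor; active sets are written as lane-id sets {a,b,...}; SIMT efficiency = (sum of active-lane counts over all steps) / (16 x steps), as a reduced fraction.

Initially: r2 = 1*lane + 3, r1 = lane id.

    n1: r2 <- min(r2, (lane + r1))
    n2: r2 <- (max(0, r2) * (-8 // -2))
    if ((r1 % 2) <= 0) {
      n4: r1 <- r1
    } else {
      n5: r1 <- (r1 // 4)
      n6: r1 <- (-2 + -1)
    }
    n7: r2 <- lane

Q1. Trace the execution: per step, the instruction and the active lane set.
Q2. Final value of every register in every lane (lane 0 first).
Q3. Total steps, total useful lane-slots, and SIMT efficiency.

step 0: r2 <- min(r2, (lane + r1))   {0,1,2,3,4,5,6,7,8,9,10,11,12,13,14,15}
step 1: r2 <- (max(0, r2) * (-8 // -2)) {0,1,2,3,4,5,6,7,8,9,10,11,12,13,14,15}
step 2: eval ((r1 % 2) <= 0)         {0,1,2,3,4,5,6,7,8,9,10,11,12,13,14,15}
step 3: r1 <- r1                     {0,2,4,6,8,10,12,14}
step 4: r1 <- (r1 // 4)              {1,3,5,7,9,11,13,15}
step 5: r1 <- (-2 + -1)              {1,3,5,7,9,11,13,15}
step 6: r2 <- lane                   {0,1,2,3,4,5,6,7,8,9,10,11,12,13,14,15}

Answer: 7 steps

r2: 0,1,2,3,4,5,6,7,8,9,10,11,12,13,14,15
r1: 0,-3,2,-3,4,-3,6,-3,8,-3,10,-3,12,-3,14,-3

steps = 7; useful = 88; efficiency = 88/112 = 11/14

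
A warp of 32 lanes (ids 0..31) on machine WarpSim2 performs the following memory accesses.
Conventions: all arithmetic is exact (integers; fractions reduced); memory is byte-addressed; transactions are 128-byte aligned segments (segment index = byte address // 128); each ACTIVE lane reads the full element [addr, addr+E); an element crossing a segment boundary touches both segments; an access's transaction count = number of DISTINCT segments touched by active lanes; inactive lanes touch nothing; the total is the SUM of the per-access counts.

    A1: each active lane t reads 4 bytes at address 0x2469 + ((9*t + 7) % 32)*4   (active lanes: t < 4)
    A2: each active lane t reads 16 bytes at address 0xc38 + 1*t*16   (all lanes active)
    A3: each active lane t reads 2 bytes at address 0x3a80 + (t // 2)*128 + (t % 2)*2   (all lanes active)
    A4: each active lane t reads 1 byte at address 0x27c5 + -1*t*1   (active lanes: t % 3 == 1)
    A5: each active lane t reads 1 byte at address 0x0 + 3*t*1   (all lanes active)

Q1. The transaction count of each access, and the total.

A1: 2 transactions
A2: 5 transactions
A3: 16 transactions
A4: 1 transaction
A5: 1 transaction

Answer: 2,5,16,1,1; total 25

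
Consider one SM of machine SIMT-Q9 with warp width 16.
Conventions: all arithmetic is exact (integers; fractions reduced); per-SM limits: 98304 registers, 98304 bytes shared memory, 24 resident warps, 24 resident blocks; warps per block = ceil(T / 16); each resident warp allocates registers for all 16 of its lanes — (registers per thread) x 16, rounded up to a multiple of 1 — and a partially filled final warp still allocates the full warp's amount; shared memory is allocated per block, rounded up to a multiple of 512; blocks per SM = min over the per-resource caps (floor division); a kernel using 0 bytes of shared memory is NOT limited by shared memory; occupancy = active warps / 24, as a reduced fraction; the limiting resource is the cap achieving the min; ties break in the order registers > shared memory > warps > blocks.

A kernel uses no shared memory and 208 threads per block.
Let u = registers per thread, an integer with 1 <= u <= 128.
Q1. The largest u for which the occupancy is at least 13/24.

Answer: u = 128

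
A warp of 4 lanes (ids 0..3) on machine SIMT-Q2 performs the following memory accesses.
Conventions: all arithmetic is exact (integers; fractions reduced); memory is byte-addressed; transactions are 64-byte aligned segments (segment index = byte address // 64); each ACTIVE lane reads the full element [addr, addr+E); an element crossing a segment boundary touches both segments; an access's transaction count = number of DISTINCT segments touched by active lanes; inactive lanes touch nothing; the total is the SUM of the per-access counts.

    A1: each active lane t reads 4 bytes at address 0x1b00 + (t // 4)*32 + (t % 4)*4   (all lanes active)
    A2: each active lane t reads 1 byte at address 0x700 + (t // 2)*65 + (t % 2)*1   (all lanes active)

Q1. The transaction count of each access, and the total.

A1: 1 transaction
A2: 2 transactions

Answer: 1,2; total 3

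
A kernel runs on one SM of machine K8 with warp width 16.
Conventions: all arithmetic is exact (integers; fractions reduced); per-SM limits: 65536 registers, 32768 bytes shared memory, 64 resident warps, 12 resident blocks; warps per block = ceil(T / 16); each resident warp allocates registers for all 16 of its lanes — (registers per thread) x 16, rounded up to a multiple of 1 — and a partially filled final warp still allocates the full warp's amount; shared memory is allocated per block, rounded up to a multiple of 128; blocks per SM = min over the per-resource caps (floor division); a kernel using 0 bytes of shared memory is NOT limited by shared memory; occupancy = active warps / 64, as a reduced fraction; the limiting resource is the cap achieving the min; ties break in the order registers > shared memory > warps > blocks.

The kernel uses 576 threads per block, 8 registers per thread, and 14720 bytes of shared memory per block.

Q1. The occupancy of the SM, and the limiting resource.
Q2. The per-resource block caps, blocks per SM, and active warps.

Answer: occupancy 9/16, limited by warps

registers: 14 blocks
shared memory: 2 blocks
warps: 1 block
blocks: 12 blocks

Answer: 1 block, 36 active warps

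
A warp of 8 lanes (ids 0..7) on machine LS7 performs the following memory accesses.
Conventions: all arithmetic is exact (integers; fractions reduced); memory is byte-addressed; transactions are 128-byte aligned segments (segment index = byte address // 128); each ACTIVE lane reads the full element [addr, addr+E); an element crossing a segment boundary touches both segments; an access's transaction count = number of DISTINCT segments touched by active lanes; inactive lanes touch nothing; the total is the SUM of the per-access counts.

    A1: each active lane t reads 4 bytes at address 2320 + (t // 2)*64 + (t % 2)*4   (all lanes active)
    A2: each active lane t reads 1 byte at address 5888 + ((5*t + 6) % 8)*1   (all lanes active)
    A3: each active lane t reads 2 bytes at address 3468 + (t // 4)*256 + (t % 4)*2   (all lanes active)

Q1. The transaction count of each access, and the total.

A1: 2 transactions
A2: 1 transaction
A3: 2 transactions

Answer: 2,1,2; total 5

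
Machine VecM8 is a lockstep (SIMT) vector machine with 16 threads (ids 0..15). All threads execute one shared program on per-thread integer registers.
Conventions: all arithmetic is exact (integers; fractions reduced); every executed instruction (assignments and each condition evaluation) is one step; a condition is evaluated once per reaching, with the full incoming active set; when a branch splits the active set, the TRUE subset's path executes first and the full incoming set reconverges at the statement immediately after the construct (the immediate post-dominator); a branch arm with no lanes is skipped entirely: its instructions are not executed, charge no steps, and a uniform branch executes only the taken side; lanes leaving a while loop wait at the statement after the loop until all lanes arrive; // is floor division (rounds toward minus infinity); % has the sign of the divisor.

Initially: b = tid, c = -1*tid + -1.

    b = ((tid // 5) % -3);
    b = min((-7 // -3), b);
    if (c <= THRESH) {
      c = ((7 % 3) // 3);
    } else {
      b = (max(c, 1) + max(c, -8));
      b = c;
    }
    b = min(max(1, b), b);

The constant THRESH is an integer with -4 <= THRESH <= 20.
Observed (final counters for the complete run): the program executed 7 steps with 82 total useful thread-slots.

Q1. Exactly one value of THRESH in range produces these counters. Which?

Answer: THRESH = -3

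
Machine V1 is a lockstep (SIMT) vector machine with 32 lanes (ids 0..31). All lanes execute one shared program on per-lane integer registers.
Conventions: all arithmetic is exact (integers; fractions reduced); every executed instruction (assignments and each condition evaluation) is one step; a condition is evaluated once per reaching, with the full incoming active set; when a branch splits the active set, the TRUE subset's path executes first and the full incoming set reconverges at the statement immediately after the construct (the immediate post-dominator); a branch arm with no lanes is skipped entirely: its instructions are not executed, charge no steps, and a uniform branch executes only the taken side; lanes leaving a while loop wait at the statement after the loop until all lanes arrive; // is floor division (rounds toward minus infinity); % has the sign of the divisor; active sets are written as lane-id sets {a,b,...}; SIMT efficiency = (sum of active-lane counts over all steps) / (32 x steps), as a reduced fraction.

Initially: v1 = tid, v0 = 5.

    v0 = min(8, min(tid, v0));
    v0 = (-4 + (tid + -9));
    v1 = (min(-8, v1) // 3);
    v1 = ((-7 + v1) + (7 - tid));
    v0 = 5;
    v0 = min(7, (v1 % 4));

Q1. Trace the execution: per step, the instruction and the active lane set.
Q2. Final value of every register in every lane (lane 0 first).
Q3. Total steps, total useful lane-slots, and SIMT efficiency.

step 0: v0 <- min(8, min(tid, v0))   {0,1,2,3,4,5,6,7,8,9,10,11,12,13,14,15,16,17,18,19,20,21,22,23,24,25,26,27,28,29,30,31}
step 1: v0 <- (-4 + (tid + -9))      {0,1,2,3,4,5,6,7,8,9,10,11,12,13,14,15,16,17,18,19,20,21,22,23,24,25,26,27,28,29,30,31}
step 2: v1 <- (min(-8, v1) // 3)     {0,1,2,3,4,5,6,7,8,9,10,11,12,13,14,15,16,17,18,19,20,21,22,23,24,25,26,27,28,29,30,31}
step 3: v1 <- ((-7 + v1) + (7 - tid)) {0,1,2,3,4,5,6,7,8,9,10,11,12,13,14,15,16,17,18,19,20,21,22,23,24,25,26,27,28,29,30,31}
step 4: v0 <- 5                      {0,1,2,3,4,5,6,7,8,9,10,11,12,13,14,15,16,17,18,19,20,21,22,23,24,25,26,27,28,29,30,31}
step 5: v0 <- min(7, (v1 % 4))       {0,1,2,3,4,5,6,7,8,9,10,11,12,13,14,15,16,17,18,19,20,21,22,23,24,25,26,27,28,29,30,31}

Answer: 6 steps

v1: -3,-4,-5,-6,-7,-8,-9,-10,-11,-12,-13,-14,-15,-16,-17,-18,-19,-20,-21,-22,-23,-24,-25,-26,-27,-28,-29,-30,-31,-32,-33,-34
v0: 1,0,3,2,1,0,3,2,1,0,3,2,1,0,3,2,1,0,3,2,1,0,3,2,1,0,3,2,1,0,3,2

steps = 6; useful = 192; efficiency = 192/192 = 1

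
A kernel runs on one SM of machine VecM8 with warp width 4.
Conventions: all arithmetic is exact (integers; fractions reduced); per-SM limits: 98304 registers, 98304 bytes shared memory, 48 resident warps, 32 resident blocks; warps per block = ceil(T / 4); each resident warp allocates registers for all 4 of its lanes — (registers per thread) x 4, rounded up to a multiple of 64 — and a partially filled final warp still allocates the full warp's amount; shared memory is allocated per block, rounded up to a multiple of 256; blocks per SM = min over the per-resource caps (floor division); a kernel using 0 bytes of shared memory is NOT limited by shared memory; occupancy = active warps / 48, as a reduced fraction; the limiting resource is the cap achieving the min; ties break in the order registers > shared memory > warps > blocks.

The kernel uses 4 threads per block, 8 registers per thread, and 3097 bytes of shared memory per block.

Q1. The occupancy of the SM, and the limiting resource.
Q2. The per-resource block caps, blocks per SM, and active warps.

Answer: occupancy 29/48, limited by shared memory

registers: 1536 blocks
shared memory: 29 blocks
warps: 48 blocks
blocks: 32 blocks

Answer: 29 blocks, 29 active warps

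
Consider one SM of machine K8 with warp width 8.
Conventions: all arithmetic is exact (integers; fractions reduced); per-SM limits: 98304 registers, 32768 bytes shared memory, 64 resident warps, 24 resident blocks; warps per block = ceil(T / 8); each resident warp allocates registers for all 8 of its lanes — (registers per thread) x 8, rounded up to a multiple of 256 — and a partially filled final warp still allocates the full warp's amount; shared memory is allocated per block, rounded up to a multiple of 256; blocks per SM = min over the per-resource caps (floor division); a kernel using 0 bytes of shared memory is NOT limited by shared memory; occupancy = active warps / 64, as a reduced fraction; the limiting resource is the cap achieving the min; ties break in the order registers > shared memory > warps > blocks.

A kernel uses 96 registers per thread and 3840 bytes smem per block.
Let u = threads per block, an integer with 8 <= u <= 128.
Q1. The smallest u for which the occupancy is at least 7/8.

Answer: u = 49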